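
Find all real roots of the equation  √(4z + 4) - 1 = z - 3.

z = 8

Isolate the radical: √(4z + 4) = z - 2.
Square both sides: 4z + 4 = (z - 2)².
Expand and rearrange: z² - 8z = 0.
Solving gives z = 8 or z = 0.
Check each candidate in the original equation:
  z = 8: √(36) = 6, while z - 2 = 6 — valid.
  z = 0: √(4) = 2, while z - 2 = -2 — extraneous.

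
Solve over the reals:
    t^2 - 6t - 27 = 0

t = -3 or t = 9

Factor: (t + 3)(t - 9) = 0.
So t = -3 or t = 9.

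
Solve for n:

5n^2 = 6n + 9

n = -0.8697 or n = 2.0697

Rearrange to standard form: 5n^2 - 6n - 9 = 0.
Discriminant: (-6)^2 - 4*5*(-9) = 216.
Quadratic formula: n = (6 +/- sqrt(216)) / 10.
So n = 3/5 + 3*sqrt(6)/5 ~= 2.0697 or n = 3/5 - 3*sqrt(6)/5 ~= -0.8697.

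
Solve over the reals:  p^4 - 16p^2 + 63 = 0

Let u = p^2. The equation becomes u^2 - 16u + 63 = 0.
Factor: (u - 9)(u - 7) = 0, so u = 9 or u = 7.
p^2 = 9 gives p = +/-3.
p^2 = 7 gives p = +/-sqrt(7) ~= +/-2.6458.

p = -3 or p = -2.6458 or p = 2.6458 or p = 3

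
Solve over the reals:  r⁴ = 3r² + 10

r = -2.2361 or r = 2.2361

Let u = r². The equation becomes u² - 3u - 10 = 0.
Factor: (u + 2)(u - 5) = 0, so u = -2 or u = 5.
r² = -2 < 0 has no real solution.
r² = 5 gives r = ±√(5) ≈ ±2.2361.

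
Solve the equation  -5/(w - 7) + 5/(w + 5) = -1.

Multiply both sides by (w - 7)(w + 5):
-5(w + 5) + 5(w - 7) = -(w - 7)(w + 5).
Expand and collect terms: -w^2 + 2w + 95 = 0.
By the quadratic formula, w = (-2 +/- sqrt(384)) / -2, so w ~= -8.798 or w ~= 10.798.
Neither value makes a denominator zero (w != 7, w != -5), so both are valid.

w = -8.798 or w = 10.798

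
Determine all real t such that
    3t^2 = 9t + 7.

t = -0.6409 or t = 3.6409

Rearrange to standard form: 3t^2 - 9t - 7 = 0.
Discriminant: (-9)^2 - 4*3*(-7) = 165.
Quadratic formula: t = (9 +/- sqrt(165)) / 6.
So t = 3/2 + sqrt(165)/6 ~= 3.6409 or t = 3/2 - sqrt(165)/6 ~= -0.6409.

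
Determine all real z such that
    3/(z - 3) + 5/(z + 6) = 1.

z = -2.7202 or z = 7.7202

Multiply both sides by (z - 3)(z + 6):
3(z + 6) + 5(z - 3) = (z - 3)(z + 6).
Expand and collect terms: z² - 5z - 21 = 0.
By the quadratic formula, z = (5 ± √109) / 2, so z ≈ 7.7202 or z ≈ -2.7202.
Neither value makes a denominator zero (z ≠ 3, z ≠ -6), so both are valid.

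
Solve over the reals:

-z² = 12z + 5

z = -11.5678 or z = -0.4322

Rearrange to standard form: -z² - 12z - 5 = 0.
Discriminant: (-12)² − 4·(-1)·(-5) = 124.
Quadratic formula: z = (12 ± √124) / (-2).
So z = -6 - √(31) ≈ -11.5678 or z = -6 + √(31) ≈ -0.4322.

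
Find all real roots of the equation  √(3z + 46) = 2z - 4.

z = 6

Square both sides: 3z + 46 = (2z - 4)².
Expand and rearrange: 4z² - 19z - 30 = 0.
Solving gives z = 6 or z = -1.25.
Check each candidate in the original equation:
  z = 6: √(64) = 8, while 2z - 4 = 8 — valid.
  z = -1.25: √(42.25) = 6.5, while 2z - 4 = -6.5 — extraneous.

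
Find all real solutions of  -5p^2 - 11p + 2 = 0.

Discriminant: (-11)^2 - 4*(-5)*2 = 161.
Quadratic formula: p = (11 +/- sqrt(161)) / (-10).
So p = -sqrt(161)/10 - 11/10 ~= -2.3689 or p = -11/10 + sqrt(161)/10 ~= 0.1689.

p = -2.3689 or p = 0.1689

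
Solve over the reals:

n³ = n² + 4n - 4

Rearrange: n³ - n² - 4n + 4 = 0.
Possible rational roots are divisors of 4. Testing n = 2 gives 0, so (n - 2) is a factor.
Divide: n³ - n² - 4n + 4 = (n - 2)(n² + n - 2).
Factor the quadratic: n = 1 or n = -2.

n = -2 or n = 1 or n = 2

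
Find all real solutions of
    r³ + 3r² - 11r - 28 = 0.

r = -4 or r = -2.1926 or r = 3.1926

Possible rational roots are divisors of -28. Testing r = -4 gives 0, so (r + 4) is a factor.
Divide: r³ + 3r² - 11r - 28 = (r + 4)(r² - r - 7).
Apply the quadratic formula to r² - r - 7 = 0: r = (1 ± √29)/2, i.e. r ≈ 3.1926 or r ≈ -2.1926.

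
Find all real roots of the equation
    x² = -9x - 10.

x = -7.7016 or x = -1.2984

Rearrange to standard form: x² + 9x + 10 = 0.
Discriminant: (9)² − 4·1·10 = 41.
Quadratic formula: x = (-9 ± √41) / 2.
So x = -9/2 + √(41)/2 ≈ -1.2984 or x = -9/2 - √(41)/2 ≈ -7.7016.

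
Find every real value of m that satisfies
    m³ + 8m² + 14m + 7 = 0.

Possible rational roots are divisors of 7. Testing m = -1 gives 0, so (m + 1) is a factor.
Divide: m³ + 8m² + 14m + 7 = (m + 1)(m² + 7m + 7).
Apply the quadratic formula to m² + 7m + 7 = 0: m = (-7 ± √21)/2, i.e. m ≈ -1.2087 or m ≈ -5.7913.

m = -5.7913 or m = -1.2087 or m = -1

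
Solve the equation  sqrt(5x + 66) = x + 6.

x = 3

Square both sides: 5x + 66 = (x + 6)^2.
Expand and rearrange: x^2 + 7x - 30 = 0.
Solving gives x = 3 or x = -10.
Check each candidate in the original equation:
  x = 3: sqrt(81) = 9, while x + 6 = 9 — valid.
  x = -10: sqrt(16) = 4, while x + 6 = -4 — extraneous.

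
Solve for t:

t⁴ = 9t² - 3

Let u = t². The equation becomes u² - 9u + 3 = 0.
By the quadratic formula, u = √(69)/2 + 9/2 or u = 9/2 - √(69)/2.
t² = √(69)/2 + 9/2 gives t = ±√(√(69)/2 + 9/2) ≈ ±2.9417.
t² = 9/2 - √(69)/2 gives t = ±√(9/2 - √(69)/2) ≈ ±0.5888.

t = -2.9417 or t = -0.5888 or t = 0.5888 or t = 2.9417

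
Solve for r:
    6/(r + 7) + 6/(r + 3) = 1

r = -5.3246 or r = 7.3246

Multiply both sides by (r + 7)(r + 3):
6(r + 3) + 6(r + 7) = (r + 7)(r + 3).
Expand and collect terms: r² - 2r - 39 = 0.
By the quadratic formula, r = (2 ± √160) / 2, so r ≈ 7.3246 or r ≈ -5.3246.
Neither value makes a denominator zero (r ≠ -7, r ≠ -3), so both are valid.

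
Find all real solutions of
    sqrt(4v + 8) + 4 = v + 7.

v = -1

Isolate the radical: sqrt(4v + 8) = v + 3.
Square both sides: 4v + 8 = (v + 3)^2.
Expand and rearrange: v^2 + 2v + 1 = 0.
This gives the repeated root v = -1.
Check in the original equation:
  v = -1: sqrt(4) = 2, while v + 3 = 2 — valid.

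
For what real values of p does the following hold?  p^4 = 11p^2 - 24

Let u = p^2. The equation becomes u^2 - 11u + 24 = 0.
Factor: (u - 8)(u - 3) = 0, so u = 8 or u = 3.
p^2 = 8 gives p = +/-2*sqrt(2) ~= +/-2.8284.
p^2 = 3 gives p = +/-sqrt(3) ~= +/-1.7321.

p = -2.8284 or p = -1.7321 or p = 1.7321 or p = 2.8284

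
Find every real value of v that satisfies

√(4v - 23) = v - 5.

v = 6 or v = 8

Square both sides: 4v - 23 = (v - 5)².
Expand and rearrange: v² - 14v + 48 = 0.
Solving gives v = 8 or v = 6.
Check each candidate in the original equation:
  v = 8: √(9) = 3, while v - 5 = 3 — valid.
  v = 6: √(1) = 1, while v - 5 = 1 — valid.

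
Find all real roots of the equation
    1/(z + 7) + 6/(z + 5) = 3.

Multiply both sides by (z + 7)(z + 5):
(z + 5) + 6(z + 7) = 3(z + 7)(z + 5).
Expand and collect terms: 3z² + 29z + 58 = 0.
By the quadratic formula, z = (-29 ± √145) / 6, so z ≈ -2.8264 or z ≈ -6.8403.
Neither value makes a denominator zero (z ≠ -7, z ≠ -5), so both are valid.

z = -6.8403 or z = -2.8264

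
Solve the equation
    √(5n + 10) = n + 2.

Square both sides: 5n + 10 = (n + 2)².
Expand and rearrange: n² - n - 6 = 0.
Solving gives n = 3 or n = -2.
Check each candidate in the original equation:
  n = 3: √(25) = 5, while n + 2 = 5 — valid.
  n = -2: √(0) = 0, while n + 2 = 0 — valid.

n = -2 or n = 3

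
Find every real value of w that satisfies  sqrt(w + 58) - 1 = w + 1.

Isolate the radical: sqrt(w + 58) = w + 2.
Square both sides: w + 58 = (w + 2)^2.
Expand and rearrange: w^2 + 3w - 54 = 0.
Solving gives w = 6 or w = -9.
Check each candidate in the original equation:
  w = 6: sqrt(64) = 8, while w + 2 = 8 — valid.
  w = -9: sqrt(49) = 7, while w + 2 = -7 — extraneous.

w = 6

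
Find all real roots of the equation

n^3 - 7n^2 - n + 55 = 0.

n = -2.4641 or n = 4.4641 or n = 5

Possible rational roots are divisors of 55. Testing n = 5 gives 0, so (n - 5) is a factor.
Divide: n^3 - 7n^2 - n + 55 = (n - 5)(n^2 - 2n - 11).
Apply the quadratic formula to n^2 - 2n - 11 = 0: n = (2 +/- sqrt(48))/2, i.e. n ~= 4.4641 or n ~= -2.4641.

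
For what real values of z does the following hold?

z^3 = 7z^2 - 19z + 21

Rearrange: z^3 - 7z^2 + 19z - 21 = 0.
Possible rational roots are divisors of -21. Testing z = 3 gives 0, so (z - 3) is a factor.
Divide: z^3 - 7z^2 + 19z - 21 = (z - 3)(z^2 - 4z + 7).
The quadratic z^2 - 4z + 7 has discriminant -12 < 0, so no further real roots.

z = 3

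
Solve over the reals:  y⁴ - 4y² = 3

y = -2.1554 or y = 2.1554

Let u = y². The equation becomes u² - 4u - 3 = 0.
By the quadratic formula, u = 2 + √(7) or u = 2 - √(7).
y² = 2 + √(7) gives y = ±√(2 + √(7)) ≈ ±2.1554.
y² = 2 - √(7) < 0 has no real solution.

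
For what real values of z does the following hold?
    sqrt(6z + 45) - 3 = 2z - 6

z = 6

Isolate the radical: sqrt(6z + 45) = 2z - 3.
Square both sides: 6z + 45 = (2z - 3)^2.
Expand and rearrange: 4z^2 - 18z - 36 = 0.
Solving gives z = 6 or z = -1.5.
Check each candidate in the original equation:
  z = 6: sqrt(81) = 9, while 2z - 3 = 9 — valid.
  z = -1.5: sqrt(36) = 6, while 2z - 3 = -6 — extraneous.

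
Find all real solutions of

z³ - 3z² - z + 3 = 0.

z = -1 or z = 1 or z = 3

Possible rational roots are divisors of 3. Testing z = 3 gives 0, so (z - 3) is a factor.
Divide: z³ - 3z² - z + 3 = (z - 3)(z² - 1).
Factor the quadratic: z = 1 or z = -1.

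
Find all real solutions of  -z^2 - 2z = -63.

z = -9 or z = 7

Bring every term to one side: -z^2 - 2z + 63 = 0.
Factor: -1(z + 9)(z - 7) = 0.
So z = -9 or z = 7.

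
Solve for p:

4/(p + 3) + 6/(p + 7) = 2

Multiply both sides by (p + 3)(p + 7):
4(p + 7) + 6(p + 3) = 2(p + 3)(p + 7).
Expand and collect terms: 2p^2 + 10p - 4 = 0.
By the quadratic formula, p = (-10 +/- sqrt(132)) / 4, so p ~= 0.3723 or p ~= -5.3723.
Neither value makes a denominator zero (p != -3, p != -7), so both are valid.

p = -5.3723 or p = 0.3723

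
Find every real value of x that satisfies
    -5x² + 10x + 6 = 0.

Discriminant: (10)² − 4·(-5)·6 = 220.
Quadratic formula: x = (-10 ± √220) / (-10).
So x = 1 - √(55)/5 ≈ -0.4832 or x = 1 + √(55)/5 ≈ 2.4832.

x = -0.4832 or x = 2.4832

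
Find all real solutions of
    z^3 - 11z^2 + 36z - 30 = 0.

z = 1.2679 or z = 4.7321 or z = 5

Possible rational roots are divisors of -30. Testing z = 5 gives 0, so (z - 5) is a factor.
Divide: z^3 - 11z^2 + 36z - 30 = (z - 5)(z^2 - 6z + 6).
Apply the quadratic formula to z^2 - 6z + 6 = 0: z = (6 +/- sqrt(12))/2, i.e. z ~= 4.7321 or z ~= 1.2679.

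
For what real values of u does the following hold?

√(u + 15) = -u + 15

Square both sides: u + 15 = (-u + 15)².
Expand and rearrange: u² - 31u + 210 = 0.
Solving gives u = 21 or u = 10.
Check each candidate in the original equation:
  u = 21: √(36) = 6, while -u + 15 = -6 — extraneous.
  u = 10: √(25) = 5, while -u + 15 = 5 — valid.

u = 10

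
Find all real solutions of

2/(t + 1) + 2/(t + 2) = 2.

Multiply both sides by (t + 1)(t + 2):
2(t + 2) + 2(t + 1) = 2(t + 1)(t + 2).
Expand and collect terms: 2t² + 2t - 2 = 0.
By the quadratic formula, t = (-2 ± √20) / 4, so t ≈ 0.618 or t ≈ -1.618.
Neither value makes a denominator zero (t ≠ -1, t ≠ -2), so both are valid.

t = -1.618 or t = 0.618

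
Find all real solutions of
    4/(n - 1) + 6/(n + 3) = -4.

Multiply both sides by (n - 1)(n + 3):
4(n + 3) + 6(n - 1) = -4(n - 1)(n + 3).
Expand and collect terms: -4n^2 - 18n + 6 = 0.
By the quadratic formula, n = (18 +/- sqrt(420)) / -8, so n ~= -4.8117 or n ~= 0.3117.
Neither value makes a denominator zero (n != 1, n != -3), so both are valid.

n = -4.8117 or n = 0.3117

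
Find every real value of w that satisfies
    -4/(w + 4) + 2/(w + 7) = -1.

w = -8 or w = -1

Multiply both sides by (w + 4)(w + 7):
-4(w + 7) + 2(w + 4) = -(w + 4)(w + 7).
Expand and collect terms: -w^2 - 9w - 8 = 0.
Factor or apply the quadratic formula: w = -8 or w = -1.
Neither value makes a denominator zero (w != -4, w != -7), so both are valid.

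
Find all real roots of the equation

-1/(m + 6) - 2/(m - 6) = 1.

m = -7.1789 or m = 4.1789

Multiply both sides by (m + 6)(m - 6):
-(m - 6) - 2(m + 6) = (m + 6)(m - 6).
Expand and collect terms: m² + 3m - 30 = 0.
By the quadratic formula, m = (-3 ± √129) / 2, so m ≈ 4.1789 or m ≈ -7.1789.
Neither value makes a denominator zero (m ≠ -6, m ≠ 6), so both are valid.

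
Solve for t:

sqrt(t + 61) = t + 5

Square both sides: t + 61 = (t + 5)^2.
Expand and rearrange: t^2 + 9t - 36 = 0.
Solving gives t = 3 or t = -12.
Check each candidate in the original equation:
  t = 3: sqrt(64) = 8, while t + 5 = 8 — valid.
  t = -12: sqrt(49) = 7, while t + 5 = -7 — extraneous.

t = 3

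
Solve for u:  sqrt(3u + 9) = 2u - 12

Square both sides: 3u + 9 = (2u - 12)^2.
Expand and rearrange: 4u^2 - 51u + 135 = 0.
Solving gives u = 9 or u = 3.75.
Check each candidate in the original equation:
  u = 9: sqrt(36) = 6, while 2u - 12 = 6 — valid.
  u = 3.75: sqrt(20.25) = 4.5, while 2u - 12 = -4.5 — extraneous.

u = 9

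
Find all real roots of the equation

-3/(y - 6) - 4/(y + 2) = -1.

Multiply both sides by (y - 6)(y + 2):
-3(y + 2) - 4(y - 6) = -(y - 6)(y + 2).
Expand and collect terms: -y^2 + 11y - 6 = 0.
By the quadratic formula, y = (-11 +/- sqrt(97)) / -2, so y ~= 0.5756 or y ~= 10.4244.
Neither value makes a denominator zero (y != 6, y != -2), so both are valid.

y = 0.5756 or y = 10.4244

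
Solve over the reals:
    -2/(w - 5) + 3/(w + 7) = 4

Multiply both sides by (w - 5)(w + 7):
-2(w + 7) + 3(w - 5) = 4(w - 5)(w + 7).
Expand and collect terms: 4w² + 7w - 111 = 0.
By the quadratic formula, w = (-7 ± √1825) / 8, so w ≈ 4.465 or w ≈ -6.215.
Neither value makes a denominator zero (w ≠ 5, w ≠ -7), so both are valid.

w = -6.215 or w = 4.465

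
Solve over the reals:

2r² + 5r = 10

Rearrange to standard form: 2r² + 5r - 10 = 0.
Discriminant: (5)² − 4·2·(-10) = 105.
Quadratic formula: r = (-5 ± √105) / 4.
So r = -5/4 + √(105)/4 ≈ 1.3117 or r = -√(105)/4 - 5/4 ≈ -3.8117.

r = -3.8117 or r = 1.3117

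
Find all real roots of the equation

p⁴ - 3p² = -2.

Let u = p². The equation becomes u² - 3u + 2 = 0.
Factor: (u - 2)(u - 1) = 0, so u = 2 or u = 1.
p² = 2 gives p = ±√(2) ≈ ±1.4142.
p² = 1 gives p = ±1.

p = -1.4142 or p = -1 or p = 1 or p = 1.4142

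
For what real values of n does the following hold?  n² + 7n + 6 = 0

n = -6 or n = -1

Factor: (n + 6)(n + 1) = 0.
So n = -6 or n = -1.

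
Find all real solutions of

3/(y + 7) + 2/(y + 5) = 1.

Multiply both sides by (y + 7)(y + 5):
3(y + 5) + 2(y + 7) = (y + 7)(y + 5).
Expand and collect terms: y² + 7y + 6 = 0.
Factor or apply the quadratic formula: y = -1 or y = -6.
Neither value makes a denominator zero (y ≠ -7, y ≠ -5), so both are valid.

y = -6 or y = -1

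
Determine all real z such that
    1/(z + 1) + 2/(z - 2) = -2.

z = -1.6861 or z = 1.1861

Multiply both sides by (z + 1)(z - 2):
(z - 2) + 2(z + 1) = -2(z + 1)(z - 2).
Expand and collect terms: -2z^2 - z + 4 = 0.
By the quadratic formula, z = (1 +/- sqrt(33)) / -4, so z ~= -1.6861 or z ~= 1.1861.
Neither value makes a denominator zero (z != -1, z != 2), so both are valid.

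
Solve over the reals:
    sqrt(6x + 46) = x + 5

Square both sides: 6x + 46 = (x + 5)^2.
Expand and rearrange: x^2 + 4x - 21 = 0.
Solving gives x = 3 or x = -7.
Check each candidate in the original equation:
  x = 3: sqrt(64) = 8, while x + 5 = 8 — valid.
  x = -7: sqrt(4) = 2, while x + 5 = -2 — extraneous.

x = 3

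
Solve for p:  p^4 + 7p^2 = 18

p = -1.4142 or p = 1.4142

Let u = p^2. The equation becomes u^2 + 7u - 18 = 0.
Factor: (u - 2)(u + 9) = 0, so u = 2 or u = -9.
p^2 = 2 gives p = +/-sqrt(2) ~= +/-1.4142.
p^2 = -9 < 0 has no real solution.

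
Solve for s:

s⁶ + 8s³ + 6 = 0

s = -1.9276 or s = -0.9427

Let u = s³. The equation becomes u² + 8u + 6 = 0.
By the quadratic formula, u = -4 + √(10) or u = -4 - √(10).
s³ = -4 + √(10) gives s = -∛(4 - √(10)) ≈ -0.9427.
s³ = -4 - √(10) gives s = -∛(√(10) + 4) ≈ -1.9276.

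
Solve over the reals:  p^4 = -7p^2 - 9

No real solutions.

Let u = p^2. The equation becomes u^2 + 7u + 9 = 0.
By the quadratic formula, u = -7/2 + sqrt(13)/2 or u = -7/2 - sqrt(13)/2.
p^2 = -7/2 + sqrt(13)/2 < 0 has no real solution.
p^2 = -7/2 - sqrt(13)/2 < 0 has no real solution.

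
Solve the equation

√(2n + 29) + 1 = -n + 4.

n = -2

Isolate the radical: √(2n + 29) = -n + 3.
Square both sides: 2n + 29 = (-n + 3)².
Expand and rearrange: n² - 8n - 20 = 0.
Solving gives n = 10 or n = -2.
Check each candidate in the original equation:
  n = 10: √(49) = 7, while -n + 3 = -7 — extraneous.
  n = -2: √(25) = 5, while -n + 3 = 5 — valid.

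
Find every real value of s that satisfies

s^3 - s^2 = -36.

Rearrange: s^3 - s^2 + 36 = 0.
Possible rational roots are divisors of 36. Testing s = -3 gives 0, so (s + 3) is a factor.
Divide: s^3 - s^2 + 36 = (s + 3)(s^2 - 4s + 12).
The quadratic s^2 - 4s + 12 has discriminant -32 < 0, so no further real roots.

s = -3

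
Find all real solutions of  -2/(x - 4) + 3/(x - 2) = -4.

Multiply both sides by (x - 4)(x - 2):
-2(x - 2) + 3(x - 4) = -4(x - 4)(x - 2).
Expand and collect terms: -4x² + 23x - 24 = 0.
By the quadratic formula, x = (-23 ± √145) / -8, so x ≈ 1.3698 or x ≈ 4.3802.
Neither value makes a denominator zero (x ≠ 4, x ≠ 2), so both are valid.

x = 1.3698 or x = 4.3802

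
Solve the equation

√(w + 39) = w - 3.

w = 10

Square both sides: w + 39 = (w - 3)².
Expand and rearrange: w² - 7w - 30 = 0.
Solving gives w = 10 or w = -3.
Check each candidate in the original equation:
  w = 10: √(49) = 7, while w - 3 = 7 — valid.
  w = -3: √(36) = 6, while w - 3 = -6 — extraneous.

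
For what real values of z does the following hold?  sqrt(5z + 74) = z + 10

Square both sides: 5z + 74 = (z + 10)^2.
Expand and rearrange: z^2 + 15z + 26 = 0.
Solving gives z = -2 or z = -13.
Check each candidate in the original equation:
  z = -2: sqrt(64) = 8, while z + 10 = 8 — valid.
  z = -13: sqrt(9) = 3, while z + 10 = -3 — extraneous.

z = -2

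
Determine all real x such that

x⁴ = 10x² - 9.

x = -3 or x = -1 or x = 1 or x = 3

Let u = x². The equation becomes u² - 10u + 9 = 0.
Factor: (u - 1)(u - 9) = 0, so u = 1 or u = 9.
x² = 1 gives x = ±1.
x² = 9 gives x = ±3.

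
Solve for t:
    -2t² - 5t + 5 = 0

Discriminant: (-5)² − 4·(-2)·5 = 65.
Quadratic formula: t = (5 ± √65) / (-4).
So t = -√(65)/4 - 5/4 ≈ -3.2656 or t = -5/4 + √(65)/4 ≈ 0.7656.

t = -3.2656 or t = 0.7656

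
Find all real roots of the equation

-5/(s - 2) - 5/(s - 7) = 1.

Multiply both sides by (s - 2)(s - 7):
-5(s - 7) - 5(s - 2) = (s - 2)(s - 7).
Expand and collect terms: s² + s - 31 = 0.
By the quadratic formula, s = (-1 ± √125) / 2, so s ≈ 5.0902 or s ≈ -6.0902.
Neither value makes a denominator zero (s ≠ 2, s ≠ 7), so both are valid.

s = -6.0902 or s = 5.0902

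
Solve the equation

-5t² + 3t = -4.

Rearrange to standard form: -5t² + 3t + 4 = 0.
Discriminant: (3)² − 4·(-5)·4 = 89.
Quadratic formula: t = (-3 ± √89) / (-10).
So t = 3/10 - √(89)/10 ≈ -0.6434 or t = 3/10 + √(89)/10 ≈ 1.2434.

t = -0.6434 or t = 1.2434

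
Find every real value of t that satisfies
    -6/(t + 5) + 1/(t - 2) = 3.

t = -6.928 or t = 2.2613

Multiply both sides by (t + 5)(t - 2):
-6(t - 2) + (t + 5) = 3(t + 5)(t - 2).
Expand and collect terms: 3t² + 14t - 47 = 0.
By the quadratic formula, t = (-14 ± √760) / 6, so t ≈ 2.2613 or t ≈ -6.928.
Neither value makes a denominator zero (t ≠ -5, t ≠ 2), so both are valid.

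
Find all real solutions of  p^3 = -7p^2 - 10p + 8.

Rearrange: p^3 + 7p^2 + 10p - 8 = 0.
Possible rational roots are divisors of -8. Testing p = -4 gives 0, so (p + 4) is a factor.
Divide: p^3 + 7p^2 + 10p - 8 = (p + 4)(p^2 + 3p - 2).
Apply the quadratic formula to p^2 + 3p - 2 = 0: p = (-3 +/- sqrt(17))/2, i.e. p ~= 0.5616 or p ~= -3.5616.

p = -4 or p = -3.5616 or p = 0.5616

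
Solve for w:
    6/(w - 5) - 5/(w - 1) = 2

Multiply both sides by (w - 5)(w - 1):
6(w - 1) - 5(w - 5) = 2(w - 5)(w - 1).
Expand and collect terms: 2w^2 - 13w - 9 = 0.
By the quadratic formula, w = (13 +/- sqrt(241)) / 4, so w ~= 7.131 or w ~= -0.631.
Neither value makes a denominator zero (w != 5, w != 1), so both are valid.

w = -0.631 or w = 7.131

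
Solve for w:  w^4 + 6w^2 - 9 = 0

Let u = w^2. The equation becomes u^2 + 6u - 9 = 0.
By the quadratic formula, u = -3 + 3*sqrt(2) or u = -3*sqrt(2) - 3.
w^2 = -3 + 3*sqrt(2) gives w = +/-sqrt(-3 + 3*sqrt(2)) ~= +/-1.1147.
w^2 = -3*sqrt(2) - 3 < 0 has no real solution.

w = -1.1147 or w = 1.1147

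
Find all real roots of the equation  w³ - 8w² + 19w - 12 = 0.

Possible rational roots are divisors of -12. Testing w = 4 gives 0, so (w - 4) is a factor.
Divide: w³ - 8w² + 19w - 12 = (w - 4)(w² - 4w + 3).
Factor the quadratic: w = 3 or w = 1.

w = 1 or w = 3 or w = 4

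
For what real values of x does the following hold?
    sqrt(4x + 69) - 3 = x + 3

Isolate the radical: sqrt(4x + 69) = x + 6.
Square both sides: 4x + 69 = (x + 6)^2.
Expand and rearrange: x^2 + 8x - 33 = 0.
Solving gives x = 3 or x = -11.
Check each candidate in the original equation:
  x = 3: sqrt(81) = 9, while x + 6 = 9 — valid.
  x = -11: sqrt(25) = 5, while x + 6 = -5 — extraneous.

x = 3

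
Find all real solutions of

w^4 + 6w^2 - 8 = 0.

Let u = w^2. The equation becomes u^2 + 6u - 8 = 0.
By the quadratic formula, u = -3 + sqrt(17) or u = -sqrt(17) - 3.
w^2 = -3 + sqrt(17) gives w = +/-sqrt(-3 + sqrt(17)) ~= +/-1.0598.
w^2 = -sqrt(17) - 3 < 0 has no real solution.

w = -1.0598 or w = 1.0598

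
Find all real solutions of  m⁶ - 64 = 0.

m = -2 or m = 2

Let u = m³. The equation becomes u² - 64 = 0.
Factor: (u + 8)(u - 8) = 0, so u = -8 or u = 8.
m³ = -8 gives m = -2.
m³ = 8 gives m = 2.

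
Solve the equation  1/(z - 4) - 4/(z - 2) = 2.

z = 0.2344 or z = 4.2656

Multiply both sides by (z - 4)(z - 2):
(z - 2) - 4(z - 4) = 2(z - 4)(z - 2).
Expand and collect terms: 2z^2 - 9z + 2 = 0.
By the quadratic formula, z = (9 +/- sqrt(65)) / 4, so z ~= 4.2656 or z ~= 0.2344.
Neither value makes a denominator zero (z != 4, z != 2), so both are valid.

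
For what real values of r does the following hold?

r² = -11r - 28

Bring every term to one side: r² + 11r + 28 = 0.
Factor: (r + 4)(r + 7) = 0.
So r = -4 or r = -7.

r = -7 or r = -4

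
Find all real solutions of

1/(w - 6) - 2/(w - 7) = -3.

Multiply both sides by (w - 6)(w - 7):
(w - 7) - 2(w - 6) = -3(w - 6)(w - 7).
Expand and collect terms: -3w² + 40w - 131 = 0.
By the quadratic formula, w = (-40 ± √28) / -6, so w ≈ 5.7847 or w ≈ 7.5486.
Neither value makes a denominator zero (w ≠ 6, w ≠ 7), so both are valid.

w = 5.7847 or w = 7.5486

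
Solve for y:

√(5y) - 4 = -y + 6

y = 5

Isolate the radical: √(5y) = -y + 10.
Square both sides: 5y = (-y + 10)².
Expand and rearrange: y² - 25y + 100 = 0.
Solving gives y = 20 or y = 5.
Check each candidate in the original equation:
  y = 20: √(100) = 10, while -y + 10 = -10 — extraneous.
  y = 5: √(25) = 5, while -y + 10 = 5 — valid.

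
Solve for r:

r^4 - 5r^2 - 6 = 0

r = -2.4495 or r = 2.4495

Let u = r^2. The equation becomes u^2 - 5u - 6 = 0.
Factor: (u + 1)(u - 6) = 0, so u = -1 or u = 6.
r^2 = -1 < 0 has no real solution.
r^2 = 6 gives r = +/-sqrt(6) ~= +/-2.4495.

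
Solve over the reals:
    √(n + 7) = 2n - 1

Square both sides: n + 7 = (2n - 1)².
Expand and rearrange: 4n² - 5n - 6 = 0.
Solving gives n = 2 or n = -0.75.
Check each candidate in the original equation:
  n = 2: √(9) = 3, while 2n - 1 = 3 — valid.
  n = -0.75: √(6.25) = 2.5, while 2n - 1 = -2.5 — extraneous.

n = 2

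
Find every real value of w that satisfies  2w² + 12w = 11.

Rearrange to standard form: 2w² + 12w - 11 = 0.
Discriminant: (12)² − 4·2·(-11) = 232.
Quadratic formula: w = (-12 ± √232) / 4.
So w = -3 + √(58)/2 ≈ 0.8079 or w = -√(58)/2 - 3 ≈ -6.8079.

w = -6.8079 or w = 0.8079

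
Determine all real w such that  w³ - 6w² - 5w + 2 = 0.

w = -1 or w = 0.2984 or w = 6.7016

Possible rational roots are divisors of 2. Testing w = -1 gives 0, so (w + 1) is a factor.
Divide: w³ - 6w² - 5w + 2 = (w + 1)(w² - 7w + 2).
Apply the quadratic formula to w² - 7w + 2 = 0: w = (7 ± √41)/2, i.e. w ≈ 6.7016 or w ≈ 0.2984.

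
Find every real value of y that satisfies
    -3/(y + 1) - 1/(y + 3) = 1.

Multiply both sides by (y + 1)(y + 3):
-3(y + 3) - (y + 1) = (y + 1)(y + 3).
Expand and collect terms: y² + 8y + 13 = 0.
By the quadratic formula, y = (-8 ± √12) / 2, so y ≈ -2.2679 or y ≈ -5.7321.
Neither value makes a denominator zero (y ≠ -1, y ≠ -3), so both are valid.

y = -5.7321 or y = -2.2679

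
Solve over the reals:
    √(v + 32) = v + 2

Square both sides: v + 32 = (v + 2)².
Expand and rearrange: v² + 3v - 28 = 0.
Solving gives v = 4 or v = -7.
Check each candidate in the original equation:
  v = 4: √(36) = 6, while v + 2 = 6 — valid.
  v = -7: √(25) = 5, while v + 2 = -5 — extraneous.

v = 4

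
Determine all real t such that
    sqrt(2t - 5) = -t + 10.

t = 7

Square both sides: 2t - 5 = (-t + 10)^2.
Expand and rearrange: t^2 - 22t + 105 = 0.
Solving gives t = 15 or t = 7.
Check each candidate in the original equation:
  t = 15: sqrt(25) = 5, while -t + 10 = -5 — extraneous.
  t = 7: sqrt(9) = 3, while -t + 10 = 3 — valid.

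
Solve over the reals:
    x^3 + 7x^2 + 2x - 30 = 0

x = -5.7417 or x = -3 or x = 1.7417

Possible rational roots are divisors of -30. Testing x = -3 gives 0, so (x + 3) is a factor.
Divide: x^3 + 7x^2 + 2x - 30 = (x + 3)(x^2 + 4x - 10).
Apply the quadratic formula to x^2 + 4x - 10 = 0: x = (-4 +/- sqrt(56))/2, i.e. x ~= 1.7417 or x ~= -5.7417.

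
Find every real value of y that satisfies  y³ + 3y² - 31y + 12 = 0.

y = -7.4051 or y = 0.4051 or y = 4

Possible rational roots are divisors of 12. Testing y = 4 gives 0, so (y - 4) is a factor.
Divide: y³ + 3y² - 31y + 12 = (y - 4)(y² + 7y - 3).
Apply the quadratic formula to y² + 7y - 3 = 0: y = (-7 ± √61)/2, i.e. y ≈ 0.4051 or y ≈ -7.4051.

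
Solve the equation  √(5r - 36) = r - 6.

Square both sides: 5r - 36 = (r - 6)².
Expand and rearrange: r² - 17r + 72 = 0.
Solving gives r = 9 or r = 8.
Check each candidate in the original equation:
  r = 9: √(9) = 3, while r - 6 = 3 — valid.
  r = 8: √(4) = 2, while r - 6 = 2 — valid.

r = 8 or r = 9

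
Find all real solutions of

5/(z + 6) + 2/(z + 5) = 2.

Multiply both sides by (z + 6)(z + 5):
5(z + 5) + 2(z + 6) = 2(z + 6)(z + 5).
Expand and collect terms: 2z^2 + 15z + 23 = 0.
By the quadratic formula, z = (-15 +/- sqrt(41)) / 4, so z ~= -2.1492 or z ~= -5.3508.
Neither value makes a denominator zero (z != -6, z != -5), so both are valid.

z = -5.3508 or z = -2.1492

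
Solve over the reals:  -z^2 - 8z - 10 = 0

z = -6.4495 or z = -1.5505

Discriminant: (-8)^2 - 4*(-1)*(-10) = 24.
Quadratic formula: z = (8 +/- sqrt(24)) / (-2).
So z = -4 - sqrt(6) ~= -6.4495 or z = -4 + sqrt(6) ~= -1.5505.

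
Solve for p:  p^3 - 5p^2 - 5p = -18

Rearrange: p^3 - 5p^2 - 5p + 18 = 0.
Possible rational roots are divisors of 18. Testing p = -2 gives 0, so (p + 2) is a factor.
Divide: p^3 - 5p^2 - 5p + 18 = (p + 2)(p^2 - 7p + 9).
Apply the quadratic formula to p^2 - 7p + 9 = 0: p = (7 +/- sqrt(13))/2, i.e. p ~= 5.3028 or p ~= 1.6972.

p = -2 or p = 1.6972 or p = 5.3028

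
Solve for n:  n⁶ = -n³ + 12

Let u = n³. The equation becomes u² + u - 12 = 0.
Factor: (u + 4)(u - 3) = 0, so u = -4 or u = 3.
n³ = -4 gives n = -∛(4) ≈ -1.5874.
n³ = 3 gives n = ∛(3) ≈ 1.4422.

n = -1.5874 or n = 1.4422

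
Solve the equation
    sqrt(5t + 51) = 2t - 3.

t = 6

Square both sides: 5t + 51 = (2t - 3)^2.
Expand and rearrange: 4t^2 - 17t - 42 = 0.
Solving gives t = 6 or t = -1.75.
Check each candidate in the original equation:
  t = 6: sqrt(81) = 9, while 2t - 3 = 9 — valid.
  t = -1.75: sqrt(42.25) = 6.5, while 2t - 3 = -6.5 — extraneous.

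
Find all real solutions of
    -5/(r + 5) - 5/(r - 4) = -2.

Multiply both sides by (r + 5)(r - 4):
-5(r - 4) - 5(r + 5) = -2(r + 5)(r - 4).
Expand and collect terms: -2r^2 + 8r + 45 = 0.
By the quadratic formula, r = (-8 +/- sqrt(424)) / -4, so r ~= -3.1478 or r ~= 7.1478.
Neither value makes a denominator zero (r != -5, r != 4), so both are valid.

r = -3.1478 or r = 7.1478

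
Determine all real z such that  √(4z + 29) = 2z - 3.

z = 5

Square both sides: 4z + 29 = (2z - 3)².
Expand and rearrange: 4z² - 16z - 20 = 0.
Solving gives z = 5 or z = -1.
Check each candidate in the original equation:
  z = 5: √(49) = 7, while 2z - 3 = 7 — valid.
  z = -1: √(25) = 5, while 2z - 3 = -5 — extraneous.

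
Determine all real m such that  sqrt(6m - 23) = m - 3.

m = 4 or m = 8

Square both sides: 6m - 23 = (m - 3)^2.
Expand and rearrange: m^2 - 12m + 32 = 0.
Solving gives m = 8 or m = 4.
Check each candidate in the original equation:
  m = 8: sqrt(25) = 5, while m - 3 = 5 — valid.
  m = 4: sqrt(1) = 1, while m - 3 = 1 — valid.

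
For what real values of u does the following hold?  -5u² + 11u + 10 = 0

u = -0.6916 or u = 2.8916

Discriminant: (11)² − 4·(-5)·10 = 321.
Quadratic formula: u = (-11 ± √321) / (-10).
So u = 11/10 - √(321)/10 ≈ -0.6916 or u = 11/10 + √(321)/10 ≈ 2.8916.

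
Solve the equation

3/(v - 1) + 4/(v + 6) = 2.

v = -4.4327 or v = 2.9327

Multiply both sides by (v - 1)(v + 6):
3(v + 6) + 4(v - 1) = 2(v - 1)(v + 6).
Expand and collect terms: 2v^2 + 3v - 26 = 0.
By the quadratic formula, v = (-3 +/- sqrt(217)) / 4, so v ~= 2.9327 or v ~= -4.4327.
Neither value makes a denominator zero (v != 1, v != -6), so both are valid.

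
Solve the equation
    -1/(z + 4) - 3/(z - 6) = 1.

z = -5.3589 or z = 3.3589

Multiply both sides by (z + 4)(z - 6):
-(z - 6) - 3(z + 4) = (z + 4)(z - 6).
Expand and collect terms: z^2 + 2z - 18 = 0.
By the quadratic formula, z = (-2 +/- sqrt(76)) / 2, so z ~= 3.3589 or z ~= -5.3589.
Neither value makes a denominator zero (z != -4, z != 6), so both are valid.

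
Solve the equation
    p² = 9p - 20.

Bring every term to one side: p² - 9p + 20 = 0.
Factor: (p - 5)(p - 4) = 0.
So p = 5 or p = 4.

p = 4 or p = 5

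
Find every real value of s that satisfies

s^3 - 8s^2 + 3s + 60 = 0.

s = -2.2749 or s = 5 or s = 5.2749

Possible rational roots are divisors of 60. Testing s = 5 gives 0, so (s - 5) is a factor.
Divide: s^3 - 8s^2 + 3s + 60 = (s - 5)(s^2 - 3s - 12).
Apply the quadratic formula to s^2 - 3s - 12 = 0: s = (3 +/- sqrt(57))/2, i.e. s ~= 5.2749 or s ~= -2.2749.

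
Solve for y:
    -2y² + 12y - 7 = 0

y = 0.6548 or y = 5.3452

Discriminant: (12)² − 4·(-2)·(-7) = 88.
Quadratic formula: y = (-12 ± √88) / (-4).
So y = 3 - √(22)/2 ≈ 0.6548 or y = √(22)/2 + 3 ≈ 5.3452.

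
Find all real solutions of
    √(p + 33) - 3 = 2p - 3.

p = 3

Isolate the radical: √(p + 33) = 2p.
Square both sides: p + 33 = (2p)².
Expand and rearrange: 4p² - p - 33 = 0.
Solving gives p = 3 or p = -2.75.
Check each candidate in the original equation:
  p = 3: √(36) = 6, while 2p = 6 — valid.
  p = -2.75: √(30.25) = 5.5, while 2p = -5.5 — extraneous.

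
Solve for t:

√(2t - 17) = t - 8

t = 9

Square both sides: 2t - 17 = (t - 8)².
Expand and rearrange: t² - 18t + 81 = 0.
This gives the repeated root t = 9.
Check in the original equation:
  t = 9: √(1) = 1, while t - 8 = 1 — valid.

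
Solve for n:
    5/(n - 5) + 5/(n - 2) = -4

Multiply both sides by (n - 5)(n - 2):
5(n - 2) + 5(n - 5) = -4(n - 5)(n - 2).
Expand and collect terms: -4n² + 18n - 5 = 0.
By the quadratic formula, n = (-18 ± √244) / -8, so n ≈ 0.2974 or n ≈ 4.2026.
Neither value makes a denominator zero (n ≠ 5, n ≠ 2), so both are valid.

n = 0.2974 or n = 4.2026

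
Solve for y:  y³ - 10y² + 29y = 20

Rearrange: y³ - 10y² + 29y - 20 = 0.
Possible rational roots are divisors of -20. Testing y = 4 gives 0, so (y - 4) is a factor.
Divide: y³ - 10y² + 29y - 20 = (y - 4)(y² - 6y + 5).
Factor the quadratic: y = 5 or y = 1.

y = 1 or y = 4 or y = 5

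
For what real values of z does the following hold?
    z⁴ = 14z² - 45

Let u = z². The equation becomes u² - 14u + 45 = 0.
Factor: (u - 9)(u - 5) = 0, so u = 9 or u = 5.
z² = 9 gives z = ±3.
z² = 5 gives z = ±√(5) ≈ ±2.2361.

z = -3 or z = -2.2361 or z = 2.2361 or z = 3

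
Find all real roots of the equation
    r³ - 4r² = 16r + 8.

r = -2 or r = -0.6056 or r = 6.6056

Rearrange: r³ - 4r² - 16r - 8 = 0.
Possible rational roots are divisors of -8. Testing r = -2 gives 0, so (r + 2) is a factor.
Divide: r³ - 4r² - 16r - 8 = (r + 2)(r² - 6r - 4).
Apply the quadratic formula to r² - 6r - 4 = 0: r = (6 ± √52)/2, i.e. r ≈ 6.6056 or r ≈ -0.6056.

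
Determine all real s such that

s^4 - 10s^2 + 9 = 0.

s = -3 or s = -1 or s = 1 or s = 3

Let u = s^2. The equation becomes u^2 - 10u + 9 = 0.
Factor: (u - 9)(u - 1) = 0, so u = 9 or u = 1.
s^2 = 9 gives s = +/-3.
s^2 = 1 gives s = +/-1.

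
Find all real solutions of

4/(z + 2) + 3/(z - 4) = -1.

Multiply both sides by (z + 2)(z - 4):
4(z - 4) + 3(z + 2) = -(z + 2)(z - 4).
Expand and collect terms: -z² - 5z + 18 = 0.
By the quadratic formula, z = (5 ± √97) / -2, so z ≈ -7.4244 or z ≈ 2.4244.
Neither value makes a denominator zero (z ≠ -2, z ≠ 4), so both are valid.

z = -7.4244 or z = 2.4244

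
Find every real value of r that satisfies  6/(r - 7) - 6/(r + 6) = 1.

r = -10.4659 or r = 11.4659

Multiply both sides by (r - 7)(r + 6):
6(r + 6) - 6(r - 7) = (r - 7)(r + 6).
Expand and collect terms: r² - r - 120 = 0.
By the quadratic formula, r = (1 ± √481) / 2, so r ≈ 11.4659 or r ≈ -10.4659.
Neither value makes a denominator zero (r ≠ 7, r ≠ -6), so both are valid.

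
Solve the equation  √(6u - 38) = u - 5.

u = 7 or u = 9

Square both sides: 6u - 38 = (u - 5)².
Expand and rearrange: u² - 16u + 63 = 0.
Solving gives u = 9 or u = 7.
Check each candidate in the original equation:
  u = 9: √(16) = 4, while u - 5 = 4 — valid.
  u = 7: √(4) = 2, while u - 5 = 2 — valid.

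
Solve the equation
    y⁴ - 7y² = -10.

Let u = y². The equation becomes u² - 7u + 10 = 0.
Factor: (u - 2)(u - 5) = 0, so u = 2 or u = 5.
y² = 2 gives y = ±√(2) ≈ ±1.4142.
y² = 5 gives y = ±√(5) ≈ ±2.2361.

y = -2.2361 or y = -1.4142 or y = 1.4142 or y = 2.2361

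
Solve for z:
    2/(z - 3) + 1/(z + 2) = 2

Multiply both sides by (z - 3)(z + 2):
2(z + 2) + (z - 3) = 2(z - 3)(z + 2).
Expand and collect terms: 2z² - 5z - 13 = 0.
By the quadratic formula, z = (5 ± √129) / 4, so z ≈ 4.0895 or z ≈ -1.5895.
Neither value makes a denominator zero (z ≠ 3, z ≠ -2), so both are valid.

z = -1.5895 or z = 4.0895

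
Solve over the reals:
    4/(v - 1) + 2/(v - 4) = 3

Multiply both sides by (v - 1)(v - 4):
4(v - 4) + 2(v - 1) = 3(v - 1)(v - 4).
Expand and collect terms: 3v^2 - 21v + 30 = 0.
Factor or apply the quadratic formula: v = 5 or v = 2.
Neither value makes a denominator zero (v != 1, v != 4), so both are valid.

v = 2 or v = 5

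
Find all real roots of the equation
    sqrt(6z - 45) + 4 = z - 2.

Isolate the radical: sqrt(6z - 45) = z - 6.
Square both sides: 6z - 45 = (z - 6)^2.
Expand and rearrange: z^2 - 18z + 81 = 0.
This gives the repeated root z = 9.
Check in the original equation:
  z = 9: sqrt(9) = 3, while z - 6 = 3 — valid.

z = 9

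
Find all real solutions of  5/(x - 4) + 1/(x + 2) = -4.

Multiply both sides by (x - 4)(x + 2):
5(x + 2) + (x - 4) = -4(x - 4)(x + 2).
Expand and collect terms: -4x² + 2x + 26 = 0.
By the quadratic formula, x = (-2 ± √420) / -8, so x ≈ -2.3117 or x ≈ 2.8117.
Neither value makes a denominator zero (x ≠ 4, x ≠ -2), so both are valid.

x = -2.3117 or x = 2.8117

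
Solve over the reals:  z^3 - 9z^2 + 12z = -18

Rearrange: z^3 - 9z^2 + 12z + 18 = 0.
Possible rational roots are divisors of 18. Testing z = 3 gives 0, so (z - 3) is a factor.
Divide: z^3 - 9z^2 + 12z + 18 = (z - 3)(z^2 - 6z - 6).
Apply the quadratic formula to z^2 - 6z - 6 = 0: z = (6 +/- sqrt(60))/2, i.e. z ~= 6.873 or z ~= -0.873.

z = -0.873 or z = 3 or z = 6.873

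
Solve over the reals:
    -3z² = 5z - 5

Rearrange to standard form: -3z² - 5z + 5 = 0.
Discriminant: (-5)² − 4·(-3)·5 = 85.
Quadratic formula: z = (5 ± √85) / (-6).
So z = -√(85)/6 - 5/6 ≈ -2.3699 or z = -5/6 + √(85)/6 ≈ 0.7033.

z = -2.3699 or z = 0.7033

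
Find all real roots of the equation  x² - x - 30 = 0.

Factor: (x + 5)(x - 6) = 0.
So x = -5 or x = 6.

x = -5 or x = 6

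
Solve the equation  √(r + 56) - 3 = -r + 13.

Isolate the radical: √(r + 56) = -r + 16.
Square both sides: r + 56 = (-r + 16)².
Expand and rearrange: r² - 33r + 200 = 0.
Solving gives r = 25 or r = 8.
Check each candidate in the original equation:
  r = 25: √(81) = 9, while -r + 16 = -9 — extraneous.
  r = 8: √(64) = 8, while -r + 16 = 8 — valid.

r = 8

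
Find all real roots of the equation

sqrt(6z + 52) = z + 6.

Square both sides: 6z + 52 = (z + 6)^2.
Expand and rearrange: z^2 + 6z - 16 = 0.
Solving gives z = 2 or z = -8.
Check each candidate in the original equation:
  z = 2: sqrt(64) = 8, while z + 6 = 8 — valid.
  z = -8: sqrt(4) = 2, while z + 6 = -2 — extraneous.

z = 2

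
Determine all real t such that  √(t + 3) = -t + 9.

t = 6

Square both sides: t + 3 = (-t + 9)².
Expand and rearrange: t² - 19t + 78 = 0.
Solving gives t = 13 or t = 6.
Check each candidate in the original equation:
  t = 13: √(16) = 4, while -t + 9 = -4 — extraneous.
  t = 6: √(9) = 3, while -t + 9 = 3 — valid.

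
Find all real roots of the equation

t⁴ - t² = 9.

Let u = t². The equation becomes u² - u - 9 = 0.
By the quadratic formula, u = 1/2 + √(37)/2 or u = 1/2 - √(37)/2.
t² = 1/2 + √(37)/2 gives t = ±√(1/2 + √(37)/2) ≈ ±1.8819.
t² = 1/2 - √(37)/2 < 0 has no real solution.

t = -1.8819 or t = 1.8819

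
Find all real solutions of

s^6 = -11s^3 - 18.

s = -2.0801 or s = -1.2599

Let u = s^3. The equation becomes u^2 + 11u + 18 = 0.
Factor: (u + 2)(u + 9) = 0, so u = -2 or u = -9.
s^3 = -2 gives s = -(2)^(1/3) ~= -1.2599.
s^3 = -9 gives s = -(9)^(1/3) ~= -2.0801.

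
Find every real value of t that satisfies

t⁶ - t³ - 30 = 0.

t = -1.71 or t = 1.8171

Let u = t³. The equation becomes u² - u - 30 = 0.
Factor: (u - 6)(u + 5) = 0, so u = 6 or u = -5.
t³ = 6 gives t = ∛(6) ≈ 1.8171.
t³ = -5 gives t = -∛(5) ≈ -1.71.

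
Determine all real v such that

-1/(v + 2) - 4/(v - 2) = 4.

Multiply both sides by (v + 2)(v - 2):
-(v - 2) - 4(v + 2) = 4(v + 2)(v - 2).
Expand and collect terms: 4v^2 + 5v - 10 = 0.
By the quadratic formula, v = (-5 +/- sqrt(185)) / 8, so v ~= 1.0752 or v ~= -2.3252.
Neither value makes a denominator zero (v != -2, v != 2), so both are valid.

v = -2.3252 or v = 1.0752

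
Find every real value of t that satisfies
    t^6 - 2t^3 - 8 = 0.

t = -1.2599 or t = 1.5874

Let u = t^3. The equation becomes u^2 - 2u - 8 = 0.
Factor: (u + 2)(u - 4) = 0, so u = -2 or u = 4.
t^3 = -2 gives t = -(2)^(1/3) ~= -1.2599.
t^3 = 4 gives t = (4)^(1/3) ~= 1.5874.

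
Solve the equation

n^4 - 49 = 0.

Let u = n^2. The equation becomes u^2 - 49 = 0.
Factor: (u - 7)(u + 7) = 0, so u = 7 or u = -7.
n^2 = 7 gives n = +/-sqrt(7) ~= +/-2.6458.
n^2 = -7 < 0 has no real solution.

n = -2.6458 or n = 2.6458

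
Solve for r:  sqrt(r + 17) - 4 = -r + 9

r = 8

Isolate the radical: sqrt(r + 17) = -r + 13.
Square both sides: r + 17 = (-r + 13)^2.
Expand and rearrange: r^2 - 27r + 152 = 0.
Solving gives r = 19 or r = 8.
Check each candidate in the original equation:
  r = 19: sqrt(36) = 6, while -r + 13 = -6 — extraneous.
  r = 8: sqrt(25) = 5, while -r + 13 = 5 — valid.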